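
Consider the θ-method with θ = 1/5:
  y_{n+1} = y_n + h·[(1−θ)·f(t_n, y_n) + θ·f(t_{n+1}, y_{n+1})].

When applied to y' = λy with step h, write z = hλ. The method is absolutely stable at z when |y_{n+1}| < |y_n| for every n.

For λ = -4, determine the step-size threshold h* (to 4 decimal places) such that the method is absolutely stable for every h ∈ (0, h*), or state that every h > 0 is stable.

(-3.3333,0); λ=-4 ⇒ h* = (10/3)/4 = 0.8333.

Test eqn y'=λy, z=hλ:
  y_{n+1} = y_n + z·[4/5·y_n + 1/5·y_{n+1}] ⇒ (1 − 1/5z)y_{n+1} = (1 + 4/5z)y_n
  Hence R(z) = (1 + 4/5z)/(1 − 1/5z).

Solve |R(x)|<1 on ℝ⁻.
x=-0.92: |R|=0.2230
R=−1: 1+4/5x = −1+1/5x ⇒ -3/5x=2 ⇒ x=2/(-3/5)=-3.3333
Confirm numerically:
  x=-2.472: |R|=0.65418 <1
  x=-2.034: |R|=0.44583 <1
  x=-1.586: |R|=0.20407 <1
  x=-3.490: |R|=1.05536 >1
  x=-3.461: |R|=1.04527 >1
Stable set (-3.3333, 0).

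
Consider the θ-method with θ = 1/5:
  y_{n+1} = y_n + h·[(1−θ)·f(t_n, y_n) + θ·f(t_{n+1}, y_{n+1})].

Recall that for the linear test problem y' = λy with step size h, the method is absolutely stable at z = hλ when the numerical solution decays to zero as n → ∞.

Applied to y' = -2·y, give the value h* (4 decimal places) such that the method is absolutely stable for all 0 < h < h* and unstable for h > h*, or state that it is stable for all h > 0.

(-3.3333,0); λ=-2 ⇒ h* = (10/3)/2 = 1.6667.

Test eqn y'=λy, z=hλ:
  y_{n+1} = y_n + z·[4/5·y_n + 1/5·y_{n+1}] ⇒ (1 − 1/5z)y_{n+1} = (1 + 4/5z)y_n
  R(z) = (1 + 4/5z)/(1 − 1/5z).

Find x<0 with |R(x)|<1.
x=-1.42: |R|=0.1059
R=−1: 1+4/5x = −1+1/5x ⇒ -3/5x=2 ⇒ x=2/(-3/5)=-3.3333
Confirm numerically:
  x=-2.735: |R|=0.76794 <1
  x=-2.562: |R|=0.69400 <1
  x=-1.522: |R|=0.16682 <1
  x=-3.562: |R|=1.08012 >1
  x=-3.545: |R|=1.07431 >1
So |R|<1 on (-3.3333, 0).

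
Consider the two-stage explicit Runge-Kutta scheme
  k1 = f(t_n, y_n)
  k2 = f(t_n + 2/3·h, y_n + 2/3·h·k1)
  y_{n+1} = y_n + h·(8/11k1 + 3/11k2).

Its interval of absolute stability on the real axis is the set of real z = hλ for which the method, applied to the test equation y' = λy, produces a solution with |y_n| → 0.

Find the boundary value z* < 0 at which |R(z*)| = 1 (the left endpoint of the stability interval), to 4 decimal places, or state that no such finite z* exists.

On y'=λy, z=hλ:
  k1=λy_n ⇒ h·k1=z·y_n;  k2=λ(1+2/3z)y_n ⇒ h·k2=z(1+2/3z)y_n
  y_{n+1}/y_n = 1 + 8/11z + 3/11z(1+2/3z) = 1 + z + 2/11z²
  ⇒ R(z) = 1 + z + 2/11z².

Boundary: |R(x)|=1, x<0.
x=-0.96: |R|=0.2076
R=1: x+2/11x²=0 ⇒ x=−11/2=-5.5000; min R=1−1/(4·2/11)=-0.3750>−1
Confirm numerically:
  x=-4.994: |R|=0.54055 <1
  x=-4.089: |R|=0.04901 <1
  x=-2.873: |R|=0.37225 <1
  x=-5.787: |R|=1.30198 >1
  x=-5.699: |R|=1.20620 >1
Interval (-5.5000, 0).

left endpoint -5.5000.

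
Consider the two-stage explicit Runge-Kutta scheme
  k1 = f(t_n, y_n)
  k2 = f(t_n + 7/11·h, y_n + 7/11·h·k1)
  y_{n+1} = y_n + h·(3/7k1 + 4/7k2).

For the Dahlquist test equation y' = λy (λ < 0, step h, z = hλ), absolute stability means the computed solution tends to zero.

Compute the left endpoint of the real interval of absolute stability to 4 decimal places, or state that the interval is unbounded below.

z* = -2.7500.

With y'=λy (z=hλ):
  k1=λy_n ⇒ h·k1=z·y_n;  k2=λ(1+7/11z)y_n ⇒ h·k2=z(1+7/11z)y_n
  y_{n+1}/y_n = 1 + 3/7z + 4/7z(1+7/11z) = 1 + z + 4/11z²
  R(z) = 1 + z + 4/11z².

Need |R(x)|<1, x<0.
x=-1.68: |R|=0.3463
R=1: x+4/11x²=0 ⇒ x=−11/4=-2.7500; min R=1−1/(4·4/11)=0.3125>−1
Confirm numerically:
  x=-2.653: |R|=0.90642 <1
  x=-2.575: |R|=0.83614 <1
  x=-1.908: |R|=0.41581 <1
  x=-3.104: |R|=1.39957 >1
  x=-2.946: |R|=1.20997 >1
  x=-2.802: |R|=1.05298 >1
Stable set (-2.7500, 0).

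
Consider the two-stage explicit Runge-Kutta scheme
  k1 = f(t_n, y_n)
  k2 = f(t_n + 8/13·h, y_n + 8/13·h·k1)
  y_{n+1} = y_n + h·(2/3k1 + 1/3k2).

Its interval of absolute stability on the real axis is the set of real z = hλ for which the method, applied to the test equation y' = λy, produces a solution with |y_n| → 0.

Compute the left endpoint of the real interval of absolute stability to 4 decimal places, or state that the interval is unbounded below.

z* = -4.8750.

Test eqn y'=λy, z=hλ:
  k1=λy_n ⇒ h·k1=z·y_n;  k2=λ(1+8/13z)y_n ⇒ h·k2=z(1+8/13z)y_n
  y_{n+1}/y_n = 1 + 2/3z + 1/3z(1+8/13z) = 1 + z + 8/39z²
  ⇒ R(z) = 1 + z + 8/39z².

Find x<0 with |R(x)|<1.
x=-0.71: |R|=0.3934
R=1: x+8/39x²=0 ⇒ x=−39/8=-4.8750; min R=1−1/(4·8/39)=-0.2188>−1
Confirm numerically:
  x=-4.107: |R|=0.35299 <1
  x=-3.900: |R|=0.22000 <1
  x=-3.085: |R|=0.13275 <1
  x=-2.069: |R|=0.19090 <1
  x=-5.190: |R|=1.33535 >1
  x=-5.010: |R|=1.13874 >1
Interval (-4.8750, 0).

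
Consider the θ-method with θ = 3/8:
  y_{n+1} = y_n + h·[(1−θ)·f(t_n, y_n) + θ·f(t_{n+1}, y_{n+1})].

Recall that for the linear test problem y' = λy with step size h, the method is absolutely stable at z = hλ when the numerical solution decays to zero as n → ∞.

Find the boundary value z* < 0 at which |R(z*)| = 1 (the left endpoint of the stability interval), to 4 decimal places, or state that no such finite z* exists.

left endpoint -8.0000.

With y'=λy (z=hλ):
  y_{n+1} = y_n + z·[5/8·y_n + 3/8·y_{n+1}] ⇒ (1 − 3/8z)y_{n+1} = (1 + 5/8z)y_n
  Hence R(z) = (1 + 5/8z)/(1 − 3/8z).

Solve |R(x)|<1 on ℝ⁻.
x=-0.63: |R|=0.4904
R=−1: 1+5/8x = −1+3/8x ⇒ -1/4x=2 ⇒ x=2/(-1/4)=-8.0000
Confirm numerically:
  x=-7.821: |R|=0.98862 <1
  x=-7.030: |R|=0.93331 <1
  x=-3.372: |R|=0.48907 <1
  x=-3.341: |R|=0.48299 <1
  x=-8.594: |R|=1.03517 >1
  x=-8.272: |R|=1.01658 >1
  x=-8.196: |R|=1.01203 >1
So |R|<1 on (-8.0000, 0).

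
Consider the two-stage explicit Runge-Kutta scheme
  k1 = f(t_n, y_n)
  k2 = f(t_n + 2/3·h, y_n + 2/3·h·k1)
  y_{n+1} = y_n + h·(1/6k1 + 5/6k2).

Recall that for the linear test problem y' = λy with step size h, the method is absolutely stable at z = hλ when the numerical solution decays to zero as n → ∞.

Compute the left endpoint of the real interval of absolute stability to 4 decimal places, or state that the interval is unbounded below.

Test eqn y'=λy, z=hλ:
  k1=λy_n ⇒ h·k1=z·y_n;  k2=λ(1+2/3z)y_n ⇒ h·k2=z(1+2/3z)y_n
  y_{n+1}/y_n = 1 + 1/6z + 5/6z(1+2/3z) = 1 + z + 5/9z²
  ⇒ R(z) = 1 + z + 5/9z².

Need |R(x)|<1, x<0.
x=-0.93: |R|=0.5505
R=1: x+5/9x²=0 ⇒ x=−9/5=-1.8000; min R=1−1/(4·5/9)=0.5500>−1
Confirm numerically:
  x=-1.697: |R|=0.90289 <1
  x=-1.581: |R|=0.80764 <1
  x=-1.033: |R|=0.55983 <1
  x=-0.765: |R|=0.56012 <1
  x=-2.283: |R|=1.61260 >1
  x=-2.185: |R|=1.46735 >1
  x=-2.164: |R|=1.43761 >1
So |R|<1 on (-1.8000, 0).

z* = -1.8000.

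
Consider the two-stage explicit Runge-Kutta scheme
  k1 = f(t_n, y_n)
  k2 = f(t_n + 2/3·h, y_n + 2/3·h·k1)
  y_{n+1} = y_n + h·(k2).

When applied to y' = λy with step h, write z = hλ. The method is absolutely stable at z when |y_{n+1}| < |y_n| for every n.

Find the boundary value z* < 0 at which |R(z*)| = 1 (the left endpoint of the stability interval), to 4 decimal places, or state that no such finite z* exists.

z* = -1.5000.

On y'=λy, z=hλ:
  k1=λy_n ⇒ h·k1=z·y_n;  k2=λ(1+2/3z)y_n ⇒ h·k2=z(1+2/3z)y_n
  y_{n+1}/y_n = 1 + z(1+2/3z) = 1 + z + 2/3z²
  R(z) = 1 + z + 2/3z².

Boundary: |R(x)|=1, x<0.
x=-0.34: |R|=0.7371
R=1: x+2/3x²=0 ⇒ x=−3/2=-1.5000; min R=1−1/(4·2/3)=0.6250>−1
Confirm numerically:
  x=-1.468: |R|=0.96868 <1
  x=-1.299: |R|=0.82593 <1
  x=-1.227: |R|=0.77669 <1
  x=-1.205: |R|=0.76302 <1
  x=-2.016: |R|=1.69350 >1
  x=-1.927: |R|=1.54855 >1
  x=-1.832: |R|=1.40548 >1
Stable set (-1.5000, 0).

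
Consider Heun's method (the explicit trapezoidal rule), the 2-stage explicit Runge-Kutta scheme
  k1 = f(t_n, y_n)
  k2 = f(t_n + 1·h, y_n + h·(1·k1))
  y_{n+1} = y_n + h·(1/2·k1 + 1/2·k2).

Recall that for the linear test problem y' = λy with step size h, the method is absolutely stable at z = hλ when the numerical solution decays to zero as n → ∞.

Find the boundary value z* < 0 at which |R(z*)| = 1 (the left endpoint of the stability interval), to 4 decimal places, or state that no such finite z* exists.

Test eqn y'=λy, z=hλ:
  order 2, 2-stage ⇒ R(z)=1+z+z^2/2
  (e.g. R(-1.68)=0.73120, |R|=0.73120)

Find x<0 with |R(x)|<1.
x=-1.68: |R|=0.7312
|R(-1.91)|=0.9140 |R(-0.91)|=0.5041 |R(-0.64)|=0.5648
Bisect:
  x_lo=-2.8435 |R|=2.1992  x_hi=-0.1714 |R|=0.8433
  mid=-1.50745 |R|=0.62875 →hi
  mid=-2.17548 |R|=1.19087 →lo
  mid=-1.84146 |R|=0.85403 →hi
  mid=-2.00847 |R|=1.00850 →lo
  mid=-1.92497 |R|=0.92778 →hi
  mid=-1.96672 |R|=0.96727 →hi
  mid=-1.98759 |R|=0.98767 →hi
  mid=-1.99803 |R|=0.99803 →hi
  mid=-2.00325 |R|=1.00326 →lo
  mid=-2.00064 |R|=1.00064 →lo
  ...
  [-2.00015,-1.99999] ⇒ x*=-2.0000
So |R|<1 on (-2.0000, 0).

z* = -2.0000.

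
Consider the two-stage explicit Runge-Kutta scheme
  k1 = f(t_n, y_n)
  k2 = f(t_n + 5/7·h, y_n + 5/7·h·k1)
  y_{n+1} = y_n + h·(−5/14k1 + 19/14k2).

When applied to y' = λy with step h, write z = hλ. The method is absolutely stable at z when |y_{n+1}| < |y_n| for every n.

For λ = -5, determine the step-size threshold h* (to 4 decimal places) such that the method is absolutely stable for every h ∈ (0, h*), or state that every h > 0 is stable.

(-1.0316,0); λ=-5 ⇒ h* = (98/95)/5 = 0.2063.

Set f=λy, z=hλ:
  k1=λy_n ⇒ h·k1=z·y_n;  k2=λ(1+5/7z)y_n ⇒ h·k2=z(1+5/7z)y_n
  y_{n+1}/y_n = 1 − 5/14z + 19/14z(1+5/7z) = 1 + z + 95/98z²
  Hence R(z) = 1 + z + 95/98z².

Solve |R(x)|<1 on ℝ⁻.
x=-0.31: |R|=0.7832
R=1: x+95/98x²=0 ⇒ x=−98/95=-1.0316; min R=1−1/(4·95/98)=0.7421>−1
Confirm numerically:
  x=-0.670: |R|=0.76516 <1
  x=-0.566: |R|=0.74455 <1
  x=-0.518: |R|=0.74211 <1
  x=-0.490: |R|=0.74275 <1
  x=-1.434: |R|=1.55941 >1
  x=-1.200: |R|=1.19592 >1
So |R|<1 on (-1.0316, 0).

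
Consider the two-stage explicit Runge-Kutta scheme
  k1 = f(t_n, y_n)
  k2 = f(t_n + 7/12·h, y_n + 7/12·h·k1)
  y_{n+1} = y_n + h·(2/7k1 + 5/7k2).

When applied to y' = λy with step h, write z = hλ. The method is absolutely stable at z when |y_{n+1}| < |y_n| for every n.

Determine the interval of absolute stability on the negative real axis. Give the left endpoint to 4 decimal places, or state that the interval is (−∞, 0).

With y'=λy (z=hλ):
  k1=λy_n ⇒ h·k1=z·y_n;  k2=λ(1+7/12z)y_n ⇒ h·k2=z(1+7/12z)y_n
  y_{n+1}/y_n = 1 + 2/7z + 5/7z(1+7/12z) = 1 + z + 5/12z²
  R(z) = 1 + z + 5/12z².

Find x<0 with |R(x)|<1.
x=-0.54: |R|=0.5815
R=1: x+5/12x²=0 ⇒ x=−12/5=-2.4000; min R=1−1/(4·5/12)=0.4000>−1
Confirm numerically:
  x=-2.280: |R|=0.88600 <1
  x=-1.884: |R|=0.59494 <1
  x=-1.196: |R|=0.40001 <1
  x=-2.763: |R|=1.41790 >1
  x=-2.690: |R|=1.32504 >1
  x=-2.535: |R|=1.14259 >1
Stable set (-2.4000, 0).

(-2.4000, 0).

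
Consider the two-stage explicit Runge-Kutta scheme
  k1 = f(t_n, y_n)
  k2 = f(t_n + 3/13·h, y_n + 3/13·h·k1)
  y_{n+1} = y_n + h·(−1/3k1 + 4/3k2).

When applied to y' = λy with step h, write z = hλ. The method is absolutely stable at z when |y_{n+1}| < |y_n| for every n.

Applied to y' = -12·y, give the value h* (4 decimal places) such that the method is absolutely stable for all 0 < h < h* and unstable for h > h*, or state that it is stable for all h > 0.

With y'=λy (z=hλ):
  k1=λy_n ⇒ h·k1=z·y_n;  k2=λ(1+3/13z)y_n ⇒ h·k2=z(1+3/13z)y_n
  y_{n+1}/y_n = 1 − 1/3z + 4/3z(1+3/13z) = 1 + z + 4/13z²
  ⇒ R(z) = 1 + z + 4/13z².

Boundary: |R(x)|=1, x<0.
x=-0.62: |R|=0.4983
R=1: x+4/13x²=0 ⇒ x=−13/4=-3.2500; min R=1−1/(4·4/13)=0.1875>−1
Confirm numerically:
  x=-2.958: |R|=0.73424 <1
  x=-2.031: |R|=0.23822 <1
  x=-1.742: |R|=0.19171 <1
  x=-1.503: |R|=0.19208 <1
  x=-3.817: |R|=1.66592 >1
  x=-3.534: |R|=1.30882 >1
  x=-3.494: |R|=1.26232 >1
Interval (-3.2500, 0).

(-3.2500,0); λ=-12 ⇒ h* = (13/4)/12 = 0.2708.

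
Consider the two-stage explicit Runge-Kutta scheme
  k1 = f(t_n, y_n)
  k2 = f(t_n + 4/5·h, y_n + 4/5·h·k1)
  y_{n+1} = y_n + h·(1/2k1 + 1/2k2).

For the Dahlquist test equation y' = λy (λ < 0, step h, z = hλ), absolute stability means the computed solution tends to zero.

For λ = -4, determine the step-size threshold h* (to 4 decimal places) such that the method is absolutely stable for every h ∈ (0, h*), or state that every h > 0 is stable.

(-2.5000,0); λ=-4 ⇒ h* = (5/2)/4 = 0.6250.

With y'=λy (z=hλ):
  k1=λy_n ⇒ h·k1=z·y_n;  k2=λ(1+4/5z)y_n ⇒ h·k2=z(1+4/5z)y_n
  y_{n+1}/y_n = 1 + 1/2z + 1/2z(1+4/5z) = 1 + z + 2/5z²
  ⇒ R(z) = 1 + z + 2/5z².

Boundary: |R(x)|=1, x<0.
x=-0.57: |R|=0.5600
R=1: x+2/5x²=0 ⇒ x=−5/2=-2.5000; min R=1−1/(4·2/5)=0.3750>−1
Confirm numerically:
  x=-2.132: |R|=0.68617 <1
  x=-2.043: |R|=0.62654 <1
  x=-1.699: |R|=0.45564 <1
  x=-1.092: |R|=0.38499 <1
  x=-2.733: |R|=1.25472 >1
  x=-2.582: |R|=1.08469 >1
So |R|<1 on (-2.5000, 0).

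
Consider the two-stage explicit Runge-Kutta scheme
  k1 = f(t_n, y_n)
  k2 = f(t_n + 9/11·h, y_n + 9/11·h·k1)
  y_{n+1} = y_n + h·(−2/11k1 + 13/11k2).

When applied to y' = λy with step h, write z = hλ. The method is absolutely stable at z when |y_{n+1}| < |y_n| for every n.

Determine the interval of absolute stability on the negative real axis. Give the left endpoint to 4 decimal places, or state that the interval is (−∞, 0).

(-1.0342, 0).

Test eqn y'=λy, z=hλ:
  k1=λy_n ⇒ h·k1=z·y_n;  k2=λ(1+9/11z)y_n ⇒ h·k2=z(1+9/11z)y_n
  y_{n+1}/y_n = 1 − 2/11z + 13/11z(1+9/11z) = 1 + z + 117/121z²
  R(z) = 1 + z + 117/121z².

Need |R(x)|<1, x<0.
x=-1.37: |R|=1.4449
R=1: x+117/121x²=0 ⇒ x=−121/117=-1.0342; min R=1−1/(4·117/121)=0.7415>−1
Confirm numerically:
  x=-0.905: |R|=0.88695 <1
  x=-0.807: |R|=0.82272 <1
  x=-0.647: |R|=0.75777 <1
  x=-1.341: |R|=1.39783 >1
  x=-1.199: |R|=1.19108 >1
Stable set (-1.0342, 0).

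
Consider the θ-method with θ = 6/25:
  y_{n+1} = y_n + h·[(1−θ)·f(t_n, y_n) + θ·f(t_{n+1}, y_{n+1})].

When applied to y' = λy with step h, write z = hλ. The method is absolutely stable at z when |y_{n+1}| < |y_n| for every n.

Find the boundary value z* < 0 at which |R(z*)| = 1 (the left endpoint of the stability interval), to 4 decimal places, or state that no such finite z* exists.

Test eqn y'=λy, z=hλ:
  y_{n+1} = y_n + z·[19/25·y_n + 6/25·y_{n+1}] ⇒ (1 − 6/25z)y_{n+1} = (1 + 19/25z)y_n
  Hence R(z) = (1 + 19/25z)/(1 − 6/25z).

Need |R(x)|<1, x<0.
x=-1.49: |R|=0.0975
R=−1: 1+19/25x = −1+6/25x ⇒ -13/25x=2 ⇒ x=2/(-13/25)=-3.8462
Confirm numerically:
  x=-3.548: |R|=0.91626 <1
  x=-2.405: |R|=0.52485 <1
  x=-1.728: |R|=0.22144 <1
  x=-4.338: |R|=1.12530 >1
  x=-4.220: |R|=1.09658 >1
Stable set (-3.8462, 0).

z* = -3.8462.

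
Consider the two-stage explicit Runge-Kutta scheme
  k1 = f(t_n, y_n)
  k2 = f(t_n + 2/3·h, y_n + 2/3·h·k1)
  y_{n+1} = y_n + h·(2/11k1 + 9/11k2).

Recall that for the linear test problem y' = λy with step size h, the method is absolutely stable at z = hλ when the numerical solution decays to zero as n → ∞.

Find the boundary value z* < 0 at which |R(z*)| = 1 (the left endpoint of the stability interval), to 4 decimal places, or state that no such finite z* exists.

left endpoint -1.8333.

With y'=λy (z=hλ):
  k1=λy_n ⇒ h·k1=z·y_n;  k2=λ(1+2/3z)y_n ⇒ h·k2=z(1+2/3z)y_n
  y_{n+1}/y_n = 1 + 2/11z + 9/11z(1+2/3z) = 1 + z + 6/11z²
  ⇒ R(z) = 1 + z + 6/11z².

Need |R(x)|<1, x<0.
x=-1.33: |R|=0.6349
R=1: x+6/11x²=0 ⇒ x=−11/6=-1.8333; min R=1−1/(4·6/11)=0.5417>−1
Confirm numerically:
  x=-1.799: |R|=0.96631 <1
  x=-1.490: |R|=0.72096 <1
  x=-1.241: |R|=0.59904 <1
  x=-0.990: |R|=0.54460 <1
  x=-2.425: |R|=1.78261 >1
  x=-2.242: |R|=1.49976 >1
  x=-2.140: |R|=1.35796 >1
Stable set (-1.8333, 0).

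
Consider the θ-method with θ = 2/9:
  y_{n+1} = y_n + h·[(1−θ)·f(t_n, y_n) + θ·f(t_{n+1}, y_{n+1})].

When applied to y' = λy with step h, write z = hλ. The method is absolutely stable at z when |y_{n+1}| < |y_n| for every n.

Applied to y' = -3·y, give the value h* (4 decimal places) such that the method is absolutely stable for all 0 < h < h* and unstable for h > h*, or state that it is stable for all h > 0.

(-3.6000,0); λ=-3 ⇒ h* = (18/5)/3 = 1.2000.

With y'=λy (z=hλ):
  y_{n+1} = y_n + z·[7/9·y_n + 2/9·y_{n+1}] ⇒ (1 − 2/9z)y_{n+1} = (1 + 7/9z)y_n
  R(z) = (1 + 7/9z)/(1 − 2/9z).

Solve |R(x)|<1 on ℝ⁻.
x=-0.47: |R|=0.5744
R=−1: 1+7/9x = −1+2/9x ⇒ -5/9x=2 ⇒ x=2/(-5/9)=-3.6000
Confirm numerically:
  x=-2.496: |R|=0.60549 <1
  x=-1.961: |R|=0.36581 <1
  x=-1.504: |R|=0.12725 <1
  x=-3.927: |R|=1.09701 >1
  x=-3.636: |R|=1.01106 >1
Interval (-3.6000, 0).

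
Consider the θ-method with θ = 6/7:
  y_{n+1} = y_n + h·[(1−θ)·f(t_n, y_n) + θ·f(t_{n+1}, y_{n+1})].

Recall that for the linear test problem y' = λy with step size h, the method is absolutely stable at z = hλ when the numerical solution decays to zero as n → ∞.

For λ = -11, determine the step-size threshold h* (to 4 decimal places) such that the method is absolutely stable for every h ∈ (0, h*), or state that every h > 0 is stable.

With y'=λy (z=hλ):
  y_{n+1} = y_n + z·[1/7·y_n + 6/7·y_{n+1}] ⇒ (1 − 6/7z)y_{n+1} = (1 + 1/7z)y_n
  Hence R(z) = (1 + 1/7z)/(1 − 6/7z).

Boundary: |R(x)|=1, x<0.
x=-1.74: |R|=0.3016
x=-2: |R|=0.2632
x=-10: |R|=0.0448
x=-100: |R|=0.1532
θ=6/7≥1/2 ⇒ |1+1/7x|<|1−6/7x| ∀x<0 ⇒ stable on all of ℝ⁻.

unbounded; (−∞, 0). Any h>0 works for λ=-11.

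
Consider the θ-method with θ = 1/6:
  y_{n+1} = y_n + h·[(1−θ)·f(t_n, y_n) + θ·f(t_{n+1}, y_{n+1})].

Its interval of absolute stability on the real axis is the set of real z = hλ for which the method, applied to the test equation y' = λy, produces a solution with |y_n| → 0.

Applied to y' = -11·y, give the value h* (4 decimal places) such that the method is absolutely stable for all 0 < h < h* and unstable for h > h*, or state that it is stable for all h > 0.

On y'=λy, z=hλ:
  y_{n+1} = y_n + z·[5/6·y_n + 1/6·y_{n+1}] ⇒ (1 − 1/6z)y_{n+1} = (1 + 5/6z)y_n
  R(z) = (1 + 5/6z)/(1 − 1/6z).

Solve |R(x)|<1 on ℝ⁻.
x=-0.69: |R|=0.3812
R=−1: 1+5/6x = −1+1/6x ⇒ -2/3x=2 ⇒ x=2/(-2/3)=-3.0000
Confirm numerically:
  x=-2.437: |R|=0.73308 <1
  x=-2.433: |R|=0.73106 <1
  x=-1.692: |R|=0.31981 <1
  x=-1.560: |R|=0.23810 <1
  x=-3.317: |R|=1.13610 >1
  x=-3.137: |R|=1.05998 >1
So |R|<1 on (-3.0000, 0).

(-3.0000,0); λ=-11 ⇒ h* = (3)/11 = 0.2727.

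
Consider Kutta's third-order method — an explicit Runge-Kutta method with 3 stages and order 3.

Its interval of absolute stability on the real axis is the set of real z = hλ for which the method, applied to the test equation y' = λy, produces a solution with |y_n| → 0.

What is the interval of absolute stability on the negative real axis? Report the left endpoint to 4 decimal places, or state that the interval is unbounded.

On y'=λy, z=hλ:
  order 3, 3-stage ⇒ R(z)=1+z+z^2/2+z^3/6
  (e.g. R(-0.96)=0.35334, |R|=0.35334)

Boundary: |R(x)|=1, x<0.
x=-0.96: |R|=0.3533
|R(-2.02)|=0.3535 |R(-1.33)|=0.1623 |R(-1.07)|=0.2983
Bisect:
  x_lo=-3.1845 |R|=2.4964  x_hi=-0.1808 |R|=0.8346
  mid=-1.68267 |R|=0.06103 →hi
  mid=-2.43360 |R|=0.87452 →hi
  mid=-2.80906 |R|=1.55796 →lo
  mid=-2.62133 |R|=1.18767 →lo
  mid=-2.52747 |R|=1.02437 →lo
  mid=-2.48053 |R|=0.94781 →hi
  mid=-2.50400 |R|=0.98568 →hi
  mid=-2.51573 |R|=1.00492 →lo
  ...
  [-2.51280,-2.51262] ⇒ x*=-2.5127
Stable set (-2.5127, 0).

(-2.5127, 0).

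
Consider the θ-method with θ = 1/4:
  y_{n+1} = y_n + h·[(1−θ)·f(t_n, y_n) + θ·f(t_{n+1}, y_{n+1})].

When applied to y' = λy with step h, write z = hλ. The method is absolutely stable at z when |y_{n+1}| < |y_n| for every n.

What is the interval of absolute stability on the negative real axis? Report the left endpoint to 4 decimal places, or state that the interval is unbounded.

(-4.0000, 0).

Test eqn y'=λy, z=hλ:
  y_{n+1} = y_n + z·[3/4·y_n + 1/4·y_{n+1}] ⇒ (1 − 1/4z)y_{n+1} = (1 + 3/4z)y_n
  R(z) = (1 + 3/4z)/(1 − 1/4z).

Need |R(x)|<1, x<0.
x=-1.32: |R|=0.0075
R=−1: 1+3/4x = −1+1/4x ⇒ -1/2x=2 ⇒ x=2/(-1/2)=-4.0000
Confirm numerically:
  x=-3.084: |R|=0.74139 <1
  x=-2.714: |R|=0.61692 <1
  x=-1.759: |R|=0.22174 <1
  x=-4.563: |R|=1.13150 >1
  x=-4.560: |R|=1.13084 >1
  x=-4.415: |R|=1.09863 >1
So |R|<1 on (-4.0000, 0).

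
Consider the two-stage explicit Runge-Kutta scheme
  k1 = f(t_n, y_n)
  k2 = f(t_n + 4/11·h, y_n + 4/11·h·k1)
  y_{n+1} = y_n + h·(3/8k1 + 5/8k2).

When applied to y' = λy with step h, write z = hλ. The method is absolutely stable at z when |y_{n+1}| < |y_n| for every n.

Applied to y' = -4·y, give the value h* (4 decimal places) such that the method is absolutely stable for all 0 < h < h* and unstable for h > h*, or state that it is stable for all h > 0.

(-4.4000,0); λ=-4 ⇒ h* = (22/5)/4 = 1.1000.

Test eqn y'=λy, z=hλ:
  k1=λy_n ⇒ h·k1=z·y_n;  k2=λ(1+4/11z)y_n ⇒ h·k2=z(1+4/11z)y_n
  y_{n+1}/y_n = 1 + 3/8z + 5/8z(1+4/11z) = 1 + z + 5/22z²
  so R(z) = 1 + z + 5/22z².

Need |R(x)|<1, x<0.
x=-0.36: |R|=0.6695
R=1: x+5/22x²=0 ⇒ x=−22/5=-4.4000; min R=1−1/(4·5/22)=-0.1000>−1
Confirm numerically:
  x=-3.671: |R|=0.39178 <1
  x=-2.463: |R|=0.08428 <1
  x=-1.831: |R|=0.06905 <1
  x=-1.770: |R|=0.05798 <1
  x=-4.934: |R|=1.59881 >1
  x=-4.483: |R|=1.08457 >1
  x=-4.476: |R|=1.07731 >1
So |R|<1 on (-4.4000, 0).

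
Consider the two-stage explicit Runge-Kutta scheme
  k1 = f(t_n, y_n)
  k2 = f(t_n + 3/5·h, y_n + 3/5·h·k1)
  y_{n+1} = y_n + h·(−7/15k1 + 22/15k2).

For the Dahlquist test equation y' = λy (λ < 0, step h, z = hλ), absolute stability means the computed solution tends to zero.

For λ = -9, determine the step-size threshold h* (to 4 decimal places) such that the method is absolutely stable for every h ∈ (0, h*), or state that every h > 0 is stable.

With y'=λy (z=hλ):
  k1=λy_n ⇒ h·k1=z·y_n;  k2=λ(1+3/5z)y_n ⇒ h·k2=z(1+3/5z)y_n
  y_{n+1}/y_n = 1 − 7/15z + 22/15z(1+3/5z) = 1 + z + 22/25z²
  Hence R(z) = 1 + z + 22/25z².

Solve |R(x)|<1 on ℝ⁻.
x=-1.3: |R|=1.1872
R=1: x+22/25x²=0 ⇒ x=−25/22=-1.1364; min R=1−1/(4·22/25)=0.7159>−1
Confirm numerically:
  x=-0.921: |R|=0.82545 <1
  x=-0.851: |R|=0.78630 <1
  x=-0.568: |R|=0.71591 <1
  x=-1.731: |R|=1.90580 >1
  x=-1.724: |R|=1.89151 >1
  x=-1.420: |R|=1.35443 >1
Interval (-1.1364, 0).

(-1.1364,0); λ=-9 ⇒ h* = (25/22)/9 = 0.1263.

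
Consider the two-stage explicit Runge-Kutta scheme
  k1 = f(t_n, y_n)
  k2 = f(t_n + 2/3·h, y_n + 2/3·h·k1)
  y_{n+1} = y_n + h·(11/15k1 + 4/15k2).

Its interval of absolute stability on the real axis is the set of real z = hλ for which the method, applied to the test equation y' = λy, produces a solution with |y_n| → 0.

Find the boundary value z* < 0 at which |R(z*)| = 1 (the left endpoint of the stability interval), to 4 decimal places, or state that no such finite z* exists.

With y'=λy (z=hλ):
  k1=λy_n ⇒ h·k1=z·y_n;  k2=λ(1+2/3z)y_n ⇒ h·k2=z(1+2/3z)y_n
  y_{n+1}/y_n = 1 + 11/15z + 4/15z(1+2/3z) = 1 + z + 8/45z²
  so R(z) = 1 + z + 8/45z².

Solve |R(x)|<1 on ℝ⁻.
x=-0.53: |R|=0.5199
R=1: x+8/45x²=0 ⇒ x=−45/8=-5.6250; min R=1−1/(4·8/45)=-0.4062>−1
Confirm numerically:
  x=-5.584: |R|=0.95930 <1
  x=-5.356: |R|=0.74386 <1
  x=-4.951: |R|=0.40676 <1
  x=-5.968: |R|=1.36392 >1
  x=-5.862: |R|=1.24699 >1
  x=-5.840: |R|=1.22322 >1
Interval (-5.6250, 0).

z* = -5.6250.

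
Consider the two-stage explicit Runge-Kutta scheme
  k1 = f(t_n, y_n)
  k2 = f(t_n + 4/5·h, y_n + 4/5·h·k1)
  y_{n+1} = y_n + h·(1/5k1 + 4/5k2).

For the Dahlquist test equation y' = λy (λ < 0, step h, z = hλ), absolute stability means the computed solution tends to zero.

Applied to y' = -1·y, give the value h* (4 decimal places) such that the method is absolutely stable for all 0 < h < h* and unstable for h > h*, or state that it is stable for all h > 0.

Test eqn y'=λy, z=hλ:
  k1=λy_n ⇒ h·k1=z·y_n;  k2=λ(1+4/5z)y_n ⇒ h·k2=z(1+4/5z)y_n
  y_{n+1}/y_n = 1 + 1/5z + 4/5z(1+4/5z) = 1 + z + 16/25z²
  so R(z) = 1 + z + 16/25z².

Boundary: |R(x)|=1, x<0.
x=-1.64: |R|=1.0813
R=1: x+16/25x²=0 ⇒ x=−25/16=-1.5625; min R=1−1/(4·16/25)=0.6094>−1
Confirm numerically:
  x=-1.117: |R|=0.68152 <1
  x=-0.962: |R|=0.63028 <1
  x=-0.919: |R|=0.62152 <1
  x=-0.803: |R|=0.60968 <1
  x=-2.014: |R|=1.58197 >1
  x=-1.873: |R|=1.37220 >1
  x=-1.726: |R|=1.18061 >1
Stable set (-1.5625, 0).

(-1.5625,0); λ=-1 ⇒ h* = (25/16)/1 = 1.5625.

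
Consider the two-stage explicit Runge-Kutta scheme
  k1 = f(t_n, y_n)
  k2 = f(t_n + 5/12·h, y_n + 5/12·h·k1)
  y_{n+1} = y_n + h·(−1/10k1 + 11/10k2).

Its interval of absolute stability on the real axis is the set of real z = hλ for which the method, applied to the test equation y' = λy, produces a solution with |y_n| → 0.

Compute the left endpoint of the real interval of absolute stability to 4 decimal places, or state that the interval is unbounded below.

left endpoint -2.1818.

Set f=λy, z=hλ:
  k1=λy_n ⇒ h·k1=z·y_n;  k2=λ(1+5/12z)y_n ⇒ h·k2=z(1+5/12z)y_n
  y_{n+1}/y_n = 1 − 1/10z + 11/10z(1+5/12z) = 1 + z + 11/24z²
  R(z) = 1 + z + 11/24z².

Solve |R(x)|<1 on ℝ⁻.
x=-1.34: |R|=0.4830
R=1: x+11/24x²=0 ⇒ x=−24/11=-2.1818; min R=1−1/(4·11/24)=0.4545>−1
Confirm numerically:
  x=-2.004: |R|=0.83667 <1
  x=-1.168: |R|=0.45727 <1
  x=-1.064: |R|=0.45488 <1
  x=-2.478: |R|=1.33639 >1
  x=-2.335: |R|=1.16394 >1
  x=-2.268: |R|=1.08959 >1
Interval (-2.1818, 0).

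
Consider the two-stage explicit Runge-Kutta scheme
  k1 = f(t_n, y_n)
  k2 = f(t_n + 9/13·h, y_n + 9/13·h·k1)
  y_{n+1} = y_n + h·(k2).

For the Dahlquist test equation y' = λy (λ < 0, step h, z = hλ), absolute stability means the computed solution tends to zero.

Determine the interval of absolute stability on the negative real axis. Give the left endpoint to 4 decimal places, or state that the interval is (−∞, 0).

On y'=λy, z=hλ:
  k1=λy_n ⇒ h·k1=z·y_n;  k2=λ(1+9/13z)y_n ⇒ h·k2=z(1+9/13z)y_n
  y_{n+1}/y_n = 1 + z(1+9/13z) = 1 + z + 9/13z²
  R(z) = 1 + z + 9/13z².

Find x<0 with |R(x)|<1.
x=-1.35: |R|=0.9117
R=1: x+9/13x²=0 ⇒ x=−13/9=-1.4444; min R=1−1/(4·9/13)=0.6389>−1
Confirm numerically:
  x=-1.369: |R|=0.92850 <1
  x=-1.201: |R|=0.79759 <1
  x=-1.015: |R|=0.69823 <1
  x=-2.043: |R|=1.84659 >1
  x=-1.736: |R|=1.35040 >1
  x=-1.591: |R|=1.16143 >1
So |R|<1 on (-1.4444, 0).

(-1.4444, 0).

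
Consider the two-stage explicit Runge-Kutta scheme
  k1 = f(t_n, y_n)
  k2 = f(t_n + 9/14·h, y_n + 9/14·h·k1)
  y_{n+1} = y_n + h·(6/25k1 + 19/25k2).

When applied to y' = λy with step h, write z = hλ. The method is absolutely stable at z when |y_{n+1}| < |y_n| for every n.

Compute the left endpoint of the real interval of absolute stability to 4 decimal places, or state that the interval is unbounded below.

With y'=λy (z=hλ):
  k1=λy_n ⇒ h·k1=z·y_n;  k2=λ(1+9/14z)y_n ⇒ h·k2=z(1+9/14z)y_n
  y_{n+1}/y_n = 1 + 6/25z + 19/25z(1+9/14z) = 1 + z + 171/350z²
  R(z) = 1 + z + 171/350z².

Boundary: |R(x)|=1, x<0.
x=-1.39: |R|=0.5540
R=1: x+171/350x²=0 ⇒ x=−350/171=-2.0468; min R=1−1/(4·171/350)=0.4883>−1
Confirm numerically:
  x=-1.955: |R|=0.91233 <1
  x=-1.754: |R|=0.74910 <1
  x=-1.114: |R|=0.49232 <1
  x=-2.504: |R|=1.55935 >1
  x=-2.294: |R|=1.27708 >1
  x=-2.215: |R|=1.18204 >1
So |R|<1 on (-2.0468, 0).

left endpoint -2.0468.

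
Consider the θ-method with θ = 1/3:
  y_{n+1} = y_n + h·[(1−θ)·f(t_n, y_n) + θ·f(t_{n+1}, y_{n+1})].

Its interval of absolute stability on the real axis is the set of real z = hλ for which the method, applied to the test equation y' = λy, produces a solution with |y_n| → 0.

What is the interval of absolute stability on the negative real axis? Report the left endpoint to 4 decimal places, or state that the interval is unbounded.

Test eqn y'=λy, z=hλ:
  y_{n+1} = y_n + z·[2/3·y_n + 1/3·y_{n+1}] ⇒ (1 − 1/3z)y_{n+1} = (1 + 2/3z)y_n
  so R(z) = (1 + 2/3z)/(1 − 1/3z).

Solve |R(x)|<1 on ℝ⁻.
x=-0.45: |R|=0.6087
R=−1: 1+2/3x = −1+1/3x ⇒ -1/3x=2 ⇒ x=2/(-1/3)=-6.0000
Confirm numerically:
  x=-4.210: |R|=0.75173 <1
  x=-2.802: |R|=0.44881 <1
  x=-2.627: |R|=0.40057 <1
  x=-6.402: |R|=1.04276 >1
  x=-6.031: |R|=1.00343 >1
So |R|<1 on (-6.0000, 0).

z∈(-6.0000,0).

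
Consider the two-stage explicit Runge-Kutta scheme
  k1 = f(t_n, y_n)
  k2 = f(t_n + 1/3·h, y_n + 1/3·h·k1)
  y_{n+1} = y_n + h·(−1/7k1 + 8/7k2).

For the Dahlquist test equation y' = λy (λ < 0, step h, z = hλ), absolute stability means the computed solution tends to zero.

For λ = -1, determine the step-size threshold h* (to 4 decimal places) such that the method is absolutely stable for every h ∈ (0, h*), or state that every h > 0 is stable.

Test eqn y'=λy, z=hλ:
  k1=λy_n ⇒ h·k1=z·y_n;  k2=λ(1+1/3z)y_n ⇒ h·k2=z(1+1/3z)y_n
  y_{n+1}/y_n = 1 − 1/7z + 8/7z(1+1/3z) = 1 + z + 8/21z²
  Hence R(z) = 1 + z + 8/21z².

Need |R(x)|<1, x<0.
x=-0.9: |R|=0.4086
R=1: x+8/21x²=0 ⇒ x=−21/8=-2.6250; min R=1−1/(4·8/21)=0.3438>−1
Confirm numerically:
  x=-2.593: |R|=0.96839 <1
  x=-2.468: |R|=0.85239 <1
  x=-1.880: |R|=0.46644 <1
  x=-1.361: |R|=0.34465 <1
  x=-3.106: |R|=1.56914 >1
  x=-3.027: |R|=1.46356 >1
  x=-2.725: |R|=1.10381 >1
Stable set (-2.6250, 0).

(-2.6250,0); λ=-1 ⇒ h* = (21/8)/1 = 2.6250.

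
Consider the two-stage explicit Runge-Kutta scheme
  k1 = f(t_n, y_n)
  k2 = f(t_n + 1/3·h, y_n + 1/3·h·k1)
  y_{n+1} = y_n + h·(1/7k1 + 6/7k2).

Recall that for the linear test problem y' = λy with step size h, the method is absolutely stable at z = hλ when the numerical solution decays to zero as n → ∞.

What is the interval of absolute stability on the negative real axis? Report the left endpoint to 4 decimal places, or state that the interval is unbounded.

(-3.5000, 0).

Test eqn y'=λy, z=hλ:
  k1=λy_n ⇒ h·k1=z·y_n;  k2=λ(1+1/3z)y_n ⇒ h·k2=z(1+1/3z)y_n
  y_{n+1}/y_n = 1 + 1/7z + 6/7z(1+1/3z) = 1 + z + 2/7z²
  ⇒ R(z) = 1 + z + 2/7z².

Solve |R(x)|<1 on ℝ⁻.
x=-0.68: |R|=0.4521
R=1: x+2/7x²=0 ⇒ x=−7/2=-3.5000; min R=1−1/(4·2/7)=0.1250>−1
Confirm numerically:
  x=-3.326: |R|=0.83465 <1
  x=-3.082: |R|=0.63192 <1
  x=-2.340: |R|=0.22446 <1
  x=-4.024: |R|=1.60245 >1
  x=-3.743: |R|=1.25987 >1
  x=-3.627: |R|=1.13161 >1
So |R|<1 on (-3.5000, 0).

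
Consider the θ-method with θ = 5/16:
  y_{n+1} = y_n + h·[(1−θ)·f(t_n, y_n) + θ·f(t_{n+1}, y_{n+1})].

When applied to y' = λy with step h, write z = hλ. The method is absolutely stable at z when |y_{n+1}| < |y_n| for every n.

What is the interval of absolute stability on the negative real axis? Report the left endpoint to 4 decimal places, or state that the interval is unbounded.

(-5.3333, 0).

Test eqn y'=λy, z=hλ:
  y_{n+1} = y_n + z·[11/16·y_n + 5/16·y_{n+1}] ⇒ (1 − 5/16z)y_{n+1} = (1 + 11/16z)y_n
  R(z) = (1 + 11/16z)/(1 − 5/16z).

Need |R(x)|<1, x<0.
x=-1.59: |R|=0.0622
R=−1: 1+11/16x = −1+5/16x ⇒ -3/8x=2 ⇒ x=2/(-3/8)=-5.3333
Confirm numerically:
  x=-3.436: |R|=0.65690 <1
  x=-2.932: |R|=0.53007 <1
  x=-2.456: |R|=0.38953 <1
  x=-2.254: |R|=0.32248 <1
  x=-5.525: |R|=1.02636 >1
  x=-5.482: |R|=1.02055 >1
  x=-5.474: |R|=1.01946 >1
So |R|<1 on (-5.3333, 0).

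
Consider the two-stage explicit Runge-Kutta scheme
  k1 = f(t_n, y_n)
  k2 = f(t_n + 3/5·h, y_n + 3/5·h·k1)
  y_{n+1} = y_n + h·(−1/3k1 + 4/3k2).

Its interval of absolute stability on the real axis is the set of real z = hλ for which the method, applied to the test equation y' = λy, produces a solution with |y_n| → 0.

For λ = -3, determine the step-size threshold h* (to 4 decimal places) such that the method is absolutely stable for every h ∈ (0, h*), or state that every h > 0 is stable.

(-1.2500,0); λ=-3 ⇒ h* = (5/4)/3 = 0.4167.

Set f=λy, z=hλ:
  k1=λy_n ⇒ h·k1=z·y_n;  k2=λ(1+3/5z)y_n ⇒ h·k2=z(1+3/5z)y_n
  y_{n+1}/y_n = 1 − 1/3z + 4/3z(1+3/5z) = 1 + z + 4/5z²
  R(z) = 1 + z + 4/5z².

Boundary: |R(x)|=1, x<0.
x=-1.55: |R|=1.3720
R=1: x+4/5x²=0 ⇒ x=−5/4=-1.2500; min R=1−1/(4·4/5)=0.6875>−1
Confirm numerically:
  x=-1.168: |R|=0.92338 <1
  x=-1.013: |R|=0.80794 <1
  x=-0.870: |R|=0.73552 <1
  x=-0.762: |R|=0.70252 <1
  x=-1.476: |R|=1.26686 >1
  x=-1.334: |R|=1.08964 >1
  x=-1.283: |R|=1.03387 >1
Stable set (-1.2500, 0).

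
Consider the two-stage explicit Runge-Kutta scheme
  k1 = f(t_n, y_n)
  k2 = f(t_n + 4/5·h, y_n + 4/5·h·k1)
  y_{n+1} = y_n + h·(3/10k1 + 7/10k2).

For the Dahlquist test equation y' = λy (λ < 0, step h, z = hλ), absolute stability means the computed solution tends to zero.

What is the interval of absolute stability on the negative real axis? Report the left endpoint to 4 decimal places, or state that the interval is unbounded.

(-1.7857, 0).

Set f=λy, z=hλ:
  k1=λy_n ⇒ h·k1=z·y_n;  k2=λ(1+4/5z)y_n ⇒ h·k2=z(1+4/5z)y_n
  y_{n+1}/y_n = 1 + 3/10z + 7/10z(1+4/5z) = 1 + z + 14/25z²
  so R(z) = 1 + z + 14/25z².

Solve |R(x)|<1 on ℝ⁻.
x=-1.07: |R|=0.5711
R=1: x+14/25x²=0 ⇒ x=−25/14=-1.7857; min R=1−1/(4·14/25)=0.5536>−1
Confirm numerically:
  x=-1.756: |R|=0.97078 <1
  x=-1.082: |R|=0.57361 <1
  x=-1.067: |R|=0.57055 <1
  x=-2.380: |R|=1.79206 >1
  x=-2.370: |R|=1.77546 >1
  x=-2.257: |R|=1.59567 >1
Stable set (-1.7857, 0).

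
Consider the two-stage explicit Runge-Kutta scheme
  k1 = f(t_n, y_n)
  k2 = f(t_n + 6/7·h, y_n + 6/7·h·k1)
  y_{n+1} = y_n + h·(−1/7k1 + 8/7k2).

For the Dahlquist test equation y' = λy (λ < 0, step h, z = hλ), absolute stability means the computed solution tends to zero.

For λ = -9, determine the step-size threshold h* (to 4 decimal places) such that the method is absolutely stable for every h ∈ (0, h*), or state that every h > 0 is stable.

Set f=λy, z=hλ:
  k1=λy_n ⇒ h·k1=z·y_n;  k2=λ(1+6/7z)y_n ⇒ h·k2=z(1+6/7z)y_n
  y_{n+1}/y_n = 1 − 1/7z + 8/7z(1+6/7z) = 1 + z + 48/49z²
  R(z) = 1 + z + 48/49z².

Solve |R(x)|<1 on ℝ⁻.
x=-1.14: |R|=1.1331
R=1: x+48/49x²=0 ⇒ x=−49/48=-1.0208; min R=1−1/(4·48/49)=0.7448>−1
Confirm numerically:
  x=-0.974: |R|=0.95532 <1
  x=-0.865: |R|=0.86796 <1
  x=-0.548: |R|=0.74618 <1
  x=-1.541: |R|=1.78522 >1
  x=-1.364: |R|=1.45853 >1
  x=-1.330: |R|=1.40280 >1
Stable set (-1.0208, 0).

(-1.0208,0); λ=-9 ⇒ h* = (49/48)/9 = 0.1134.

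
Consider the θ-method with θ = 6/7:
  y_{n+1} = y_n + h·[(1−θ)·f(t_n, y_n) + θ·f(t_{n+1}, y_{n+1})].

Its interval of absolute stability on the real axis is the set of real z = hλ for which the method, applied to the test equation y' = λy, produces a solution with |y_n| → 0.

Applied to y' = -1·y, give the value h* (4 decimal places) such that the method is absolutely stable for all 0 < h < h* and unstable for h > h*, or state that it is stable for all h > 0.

On y'=λy, z=hλ:
  y_{n+1} = y_n + z·[1/7·y_n + 6/7·y_{n+1}] ⇒ (1 − 6/7z)y_{n+1} = (1 + 1/7z)y_n
  R(z) = (1 + 1/7z)/(1 − 6/7z).

Find x<0 with |R(x)|<1.
x=-1.3: |R|=0.3851
x=-2: |R|=0.2632
x=-10: |R|=0.0448
x=-100: |R|=0.1532
θ=6/7≥1/2 ⇒ |1+1/7x|<|1−6/7x| ∀x<0 ⇒ unbounded interval.

(−∞, 0) — no finite endpoint. Any h>0 works for λ=-1.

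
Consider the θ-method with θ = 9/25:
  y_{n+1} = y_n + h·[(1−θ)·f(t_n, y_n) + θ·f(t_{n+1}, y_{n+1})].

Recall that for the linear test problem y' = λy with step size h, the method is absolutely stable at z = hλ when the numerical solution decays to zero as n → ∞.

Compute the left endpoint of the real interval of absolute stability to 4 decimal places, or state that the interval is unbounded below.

z* = -7.1429.

With y'=λy (z=hλ):
  y_{n+1} = y_n + z·[16/25·y_n + 9/25·y_{n+1}] ⇒ (1 − 9/25z)y_{n+1} = (1 + 16/25z)y_n
  Hence R(z) = (1 + 16/25z)/(1 − 9/25z).

Find x<0 with |R(x)|<1.
x=-0.7: |R|=0.4409
R=−1: 1+16/25x = −1+9/25x ⇒ -7/25x=2 ⇒ x=2/(-7/25)=-7.1429
Confirm numerically:
  x=-6.905: |R|=0.98089 <1
  x=-5.660: |R|=0.86331 <1
  x=-2.986: |R|=0.43906 <1
  x=-7.351: |R|=1.01598 >1
  x=-7.254: |R|=1.00862 >1
So |R|<1 on (-7.1429, 0).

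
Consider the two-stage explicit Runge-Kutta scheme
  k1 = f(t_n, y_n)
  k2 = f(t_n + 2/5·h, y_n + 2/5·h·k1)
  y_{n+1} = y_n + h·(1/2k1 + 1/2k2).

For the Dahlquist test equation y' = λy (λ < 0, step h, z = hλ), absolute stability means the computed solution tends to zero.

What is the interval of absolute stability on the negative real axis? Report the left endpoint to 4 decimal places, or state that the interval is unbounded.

With y'=λy (z=hλ):
  k1=λy_n ⇒ h·k1=z·y_n;  k2=λ(1+2/5z)y_n ⇒ h·k2=z(1+2/5z)y_n
  y_{n+1}/y_n = 1 + 1/2z + 1/2z(1+2/5z) = 1 + z + 1/5z²
  so R(z) = 1 + z + 1/5z².

Solve |R(x)|<1 on ℝ⁻.
x=-1.25: |R|=0.0625
R=1: x+1/5x²=0 ⇒ x=−5=-5.0000; min R=1−1/(4·1/5)=-0.2500>−1
Confirm numerically:
  x=-4.890: |R|=0.89242 <1
  x=-2.623: |R|=0.24697 <1
  x=-2.336: |R|=0.24462 <1
  x=-5.366: |R|=1.39279 >1
  x=-5.204: |R|=1.21232 >1
Interval (-5.0000, 0).

z∈(-5.0000,0).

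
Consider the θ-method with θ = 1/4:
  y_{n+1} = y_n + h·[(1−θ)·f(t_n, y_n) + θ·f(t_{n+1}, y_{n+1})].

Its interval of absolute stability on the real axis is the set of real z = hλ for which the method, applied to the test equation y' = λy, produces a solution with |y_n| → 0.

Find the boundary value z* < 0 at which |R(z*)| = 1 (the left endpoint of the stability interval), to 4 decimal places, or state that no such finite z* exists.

left endpoint -4.0000.

With y'=λy (z=hλ):
  y_{n+1} = y_n + z·[3/4·y_n + 1/4·y_{n+1}] ⇒ (1 − 1/4z)y_{n+1} = (1 + 3/4z)y_n
  so R(z) = (1 + 3/4z)/(1 − 1/4z).

Find x<0 with |R(x)|<1.
x=-0.5: |R|=0.5556
R=−1: 1+3/4x = −1+1/4x ⇒ -1/2x=2 ⇒ x=2/(-1/2)=-4.0000
Confirm numerically:
  x=-3.266: |R|=0.79796 <1
  x=-3.142: |R|=0.75973 <1
  x=-2.424: |R|=0.50934 <1
  x=-4.550: |R|=1.12865 >1
  x=-4.541: |R|=1.12668 >1
  x=-4.082: |R|=1.02029 >1
Stable set (-4.0000, 0).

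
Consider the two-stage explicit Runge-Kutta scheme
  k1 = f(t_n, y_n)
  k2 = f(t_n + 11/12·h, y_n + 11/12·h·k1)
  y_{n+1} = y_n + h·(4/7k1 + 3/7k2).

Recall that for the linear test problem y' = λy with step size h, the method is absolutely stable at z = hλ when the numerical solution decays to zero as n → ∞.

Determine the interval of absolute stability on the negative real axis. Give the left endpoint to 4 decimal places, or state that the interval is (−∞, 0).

z∈(-2.5455,0).

On y'=λy, z=hλ:
  k1=λy_n ⇒ h·k1=z·y_n;  k2=λ(1+11/12z)y_n ⇒ h·k2=z(1+11/12z)y_n
  y_{n+1}/y_n = 1 + 4/7z + 3/7z(1+11/12z) = 1 + z + 11/28z²
  so R(z) = 1 + z + 11/28z².

Boundary: |R(x)|=1, x<0.
x=-0.4: |R|=0.6629
R=1: x+11/28x²=0 ⇒ x=−28/11=-2.5455; min R=1−1/(4·11/28)=0.3636>−1
Confirm numerically:
  x=-1.954: |R|=0.54597 <1
  x=-1.574: |R|=0.39929 <1
  x=-1.433: |R|=0.37373 <1
  x=-2.942: |R|=1.45832 >1
  x=-2.888: |R|=1.38864 >1
  x=-2.778: |R|=1.25379 >1
Stable set (-2.5455, 0).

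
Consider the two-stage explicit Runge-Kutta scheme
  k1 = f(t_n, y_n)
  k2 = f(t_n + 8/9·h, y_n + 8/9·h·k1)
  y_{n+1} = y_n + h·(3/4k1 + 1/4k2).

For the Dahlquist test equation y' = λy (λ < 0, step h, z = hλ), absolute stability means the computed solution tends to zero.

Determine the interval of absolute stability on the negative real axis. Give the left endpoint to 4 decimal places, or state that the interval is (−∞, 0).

(-4.5000, 0).

On y'=λy, z=hλ:
  k1=λy_n ⇒ h·k1=z·y_n;  k2=λ(1+8/9z)y_n ⇒ h·k2=z(1+8/9z)y_n
  y_{n+1}/y_n = 1 + 3/4z + 1/4z(1+8/9z) = 1 + z + 2/9z²
  so R(z) = 1 + z + 2/9z².

Find x<0 with |R(x)|<1.
x=-0.6: |R|=0.4800
R=1: x+2/9x²=0 ⇒ x=−9/2=-4.5000; min R=1−1/(4·2/9)=-0.1250>−1
Confirm numerically:
  x=-3.701: |R|=0.34287 <1
  x=-3.579: |R|=0.26750 <1
  x=-3.002: |R|=0.00067 <1
  x=-2.619: |R|=0.09474 <1
  x=-4.697: |R|=1.20562 >1
  x=-4.652: |R|=1.15713 >1
So |R|<1 on (-4.5000, 0).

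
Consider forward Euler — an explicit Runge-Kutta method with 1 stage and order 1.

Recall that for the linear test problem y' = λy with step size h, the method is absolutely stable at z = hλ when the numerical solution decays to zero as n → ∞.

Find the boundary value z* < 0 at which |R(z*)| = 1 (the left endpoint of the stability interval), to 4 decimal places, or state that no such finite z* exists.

With y'=λy (z=hλ):
  order 1, 1-stage ⇒ R(z)=1+z
  (e.g. R(-0.37)=0.63000, |R|=0.63000)

Solve |R(x)|<1 on ℝ⁻.
x=-0.37: |R|=0.6300
|R(-2.27)|=1.2700 |R(-1.56)|=0.5600 |R(-0.77)|=0.2300
Bisect:
  x_lo=-2.5491 |R|=1.5491  x_hi=-0.2385 |R|=0.7615
  mid=-1.39380 |R|=0.39380 →hi
  mid=-1.97145 |R|=0.97145 →hi
  mid=-2.26027 |R|=1.26027 →lo
  mid=-2.11586 |R|=1.11586 →lo
  mid=-2.04365 |R|=1.04365 →lo
  mid=-2.00755 |R|=1.00755 →lo
  mid=-1.98950 |R|=0.98950 →hi
  mid=-1.99852 |R|=0.99852 →hi
  mid=-2.00304 |R|=1.00304 →lo
  ...
  [-2.00008,-1.99993] ⇒ x*=-2.0000
Stable set (-2.0000, 0).

left endpoint -2.0000.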